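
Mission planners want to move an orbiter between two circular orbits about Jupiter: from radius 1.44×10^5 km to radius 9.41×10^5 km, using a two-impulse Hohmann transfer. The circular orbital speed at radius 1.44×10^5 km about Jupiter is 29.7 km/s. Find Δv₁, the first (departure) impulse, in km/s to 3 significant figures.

From the circular-orbit relation v² = μ/r at r = 1.44×10^5 km: μ = v²r = (29.7)² × 1.44×10^5 = 1.27021×10^8 km³/s².
Transfer-ellipse semi-major axis a_t = (r₁ + r₂)/2 = (1.440×10^5 + 9.410×10^5)/2 = 5.425×10^5 km.
Circular speed at r = 1.440×10^5 km: v_c = √(μ/r) = 29.700 km/s.
Transfer-orbit speed at the same r (vis-viva, a = a_t): v_t = √[μ(2/r − 1/a_t)] = 39.116 km/s.
Δv₁ = |v_t − v_c| = |39.116 − 29.700| = 9.416 km/s.

Δv₁ = 9.42 km/s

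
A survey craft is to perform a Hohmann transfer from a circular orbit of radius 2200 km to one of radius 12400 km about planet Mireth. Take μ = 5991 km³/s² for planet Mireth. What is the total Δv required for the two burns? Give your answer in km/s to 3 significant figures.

Semi-major axis of the transfer orbit: a_t = (2200 + 12400)/2 = 7300 km.
Circular speed at r₁: v₁ = √(μ/r₁) = √(5991/2200) = 1.6502 km/s.
Transfer-orbit speed at r₁ (v² = μ(2/r − 1/a)): v_p = √[μ(2/r₁ − 1/a_t)] = 2.1507 km/s.
First burn Δv₁ = |v_p − v₁| = 0.5005 km/s.
Circular speed at r₂: v₂ = √(μ/r₂) = 0.6951 km/s.
Transfer-orbit speed at r₂: v_a = √[μ(2/r₂ − 1/a_t)] = 0.3816 km/s.
Second burn Δv₂ = |v₂ − v_a| = 0.3135 km/s.
Total Δv = Δv₁ + Δv₂ = 0.8140 km/s.

Δv = 0.814 km/s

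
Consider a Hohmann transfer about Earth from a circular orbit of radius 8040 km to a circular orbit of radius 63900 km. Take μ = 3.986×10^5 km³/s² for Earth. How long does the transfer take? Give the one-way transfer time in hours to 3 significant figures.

t = 9.43 hours

The Hohmann ellipse has a_t = (r₁ + r₂)/2 = 35970 km.
By Kepler's third law the transfer-orbit period is T = 2π√(a_t³/μ), so t = T/2 = 33950 s.
Converting: 33950 s ÷ 3600 s/hour = 9.43 hours.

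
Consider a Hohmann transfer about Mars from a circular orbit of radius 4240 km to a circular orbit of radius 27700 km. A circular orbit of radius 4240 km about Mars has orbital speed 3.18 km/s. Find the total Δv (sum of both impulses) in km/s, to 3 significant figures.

Δv = 1.61 km/s

From the circular-orbit relation v² = μ/r at r = 4240 km: μ = v²r = (3.18)² × 4240 = 42876.6 km³/s².
The Hohmann ellipse has a_t = (r₁ + r₂)/2 = 15970 km.
Circular speed at r₁: v₁ = √(μ/r₁) = √(42876.6/4240) = 3.180 km/s.
On the transfer ellipse at r₁, vis-viva gives v_p = √[μ(2/r₁ − 1/a_t)] = 4.188 km/s.
First burn Δv₁ = |v_p − v₁| = 1.008 km/s.
At r₂, v₂ = √(μ/r₂) = 1.24414 km/s.
Transfer-orbit speed at r₂: v_a = √[μ(2/r₂ − 1/a_t)] = 0.641063 km/s.
Second burn Δv₂ = |v₂ − v_a| = 0.6031 km/s.
Total Δv = Δv₁ + Δv₂ = 1.611 km/s.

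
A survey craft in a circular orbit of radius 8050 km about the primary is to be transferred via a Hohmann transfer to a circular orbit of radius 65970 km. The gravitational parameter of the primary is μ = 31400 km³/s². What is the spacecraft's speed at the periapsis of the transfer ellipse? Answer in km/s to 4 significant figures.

v = 2.637 km/s

The Hohmann ellipse has a_t = (r₁ + r₂)/2 = 37010 km.
The periapsis of the transfer ellipse is at r = 8050 km.
From the vis-viva equation, v = √[μ(2/r − 1/a_t)] = 2.637 km/s.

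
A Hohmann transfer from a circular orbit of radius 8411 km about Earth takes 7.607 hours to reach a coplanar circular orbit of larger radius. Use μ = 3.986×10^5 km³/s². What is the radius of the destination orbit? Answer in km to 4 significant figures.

r₂ = 53930 km

Transfer time t = 7.607 hours = 27385.2 s, and t = π√(a_t³/μ).
So a_t = (μ t²/π²)^(1/3) = (3.986×10^5 × (27385.2)² / π²)^(1/3) = 31171 km.
Since a_t = (r₁ + r₂)/2, r₂ = 2a_t − r₁ = 2×31171 − 8411 = 53931 km.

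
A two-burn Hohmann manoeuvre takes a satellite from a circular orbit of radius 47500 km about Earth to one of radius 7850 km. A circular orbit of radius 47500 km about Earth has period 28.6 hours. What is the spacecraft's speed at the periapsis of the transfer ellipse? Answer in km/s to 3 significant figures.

v = 9.34 km/s

From Kepler's third law T² = 4π²r³/μ at r = 47500 km, T = 28.6 hours = 28.6 × 3600 s = 1.0296×10^5 s: μ = 4π²r³/T² = 3.99120×10^5 km³/s².
Semi-major axis of the transfer orbit: a_t = (47500 + 7850)/2 = 27675 km.
The periapsis of the transfer ellipse is at r = 7850 km.
From the vis-viva equation, v = √[μ(2/r − 1/a_t)] = 9.342 km/s.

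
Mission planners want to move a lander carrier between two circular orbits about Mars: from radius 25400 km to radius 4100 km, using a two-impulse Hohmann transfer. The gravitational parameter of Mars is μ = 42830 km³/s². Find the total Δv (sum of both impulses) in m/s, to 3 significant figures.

The Hohmann ellipse has a_t = (r₁ + r₂)/2 = 14750 km.
At r₁ the circular-orbit speed is v₁ = √(μ/r₁) = 1.2985 km/s.
On the transfer ellipse at r₁, vis-viva equation gives v_a = √[μ(2/r₁ − 1/a_t)] = 0.68463 km/s.
First burn Δv₁ = |v_a − v₁| = 0.6139 km/s.
Circular speed at r₂: v₂ = √(μ/r₂) = 3.232 km/s.
Transfer-orbit speed at r₂: v_p = √[μ(2/r₂ − 1/a_t)] = 4.241 km/s.
Second burn Δv₂ = |v₂ − v_p| = 1.009 km/s.
Total Δv = Δv₁ + Δv₂ = 1.623 km/s.

Δv = 1620 m/s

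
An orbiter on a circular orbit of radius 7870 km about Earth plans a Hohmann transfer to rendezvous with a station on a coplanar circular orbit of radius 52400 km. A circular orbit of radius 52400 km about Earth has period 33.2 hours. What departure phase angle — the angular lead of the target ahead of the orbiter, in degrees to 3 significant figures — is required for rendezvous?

From Kepler's third law T² = 4π²r³/μ at r = 52400 km, T = 33.2 hours = 33.2 × 3600 s = 1.1952×10^5 s: μ = 4π²r³/T² = 3.97624×10^5 km³/s².
Transfer-ellipse semi-major axis a_t = (r₁ + r₂)/2 = (7870 + 52400)/2 = 30135 km.
Transfer time t = π√(a_t³/μ) = 26062.76 s.
The target's mean motion on its circular orbit is ω₂ = √(μ/r₂³) = 5.257016×10^-5 rad/s.
Angle swept by the target during transfer: ω₂·t = 1.37012 rad = 78.502°.
The orbiter traverses 180° on the transfer ellipse, so the target must lead by 180° − 78.502° = 101°.

φ = 101°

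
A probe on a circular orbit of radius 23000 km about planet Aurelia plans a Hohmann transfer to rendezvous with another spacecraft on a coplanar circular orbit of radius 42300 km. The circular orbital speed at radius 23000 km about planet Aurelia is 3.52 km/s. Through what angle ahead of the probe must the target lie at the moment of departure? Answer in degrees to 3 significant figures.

φ = 57.9°

From the circular-orbit relation v² = μ/r at r = 23000 km: μ = v²r = (3.52)² × 23000 = 2.84979×10^5 km³/s².
Transfer-ellipse semi-major axis a_t = (r₁ + r₂)/2 = (23000 + 42300)/2 = 32650 km.
The half-period of the transfer ellipse is t = π√(a_t³/μ) = 34720 s.
The target's mean motion on its circular orbit is ω₂ = √(μ/r₂³) = 6.136×10^-5 rad/s.
Angle swept by the target during transfer: ω₂·t = 2.1304 rad = 122.1°.
Arrival is 180° from departure on the ellipse, so φ = 180° − 122.1° = 57.9°.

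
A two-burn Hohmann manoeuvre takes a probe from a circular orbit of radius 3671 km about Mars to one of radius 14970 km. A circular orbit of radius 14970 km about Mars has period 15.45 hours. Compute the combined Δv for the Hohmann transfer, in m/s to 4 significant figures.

Δv = 1543 m/s

From Kepler's third law T² = 4π²r³/μ at r = 14970 km, T = 15.45 hours = 15.45 × 3600 s = 55620 s: μ = 4π²r³/T² = 42811.8 km³/s².
The Hohmann ellipse has a_t = (r₁ + r₂)/2 = 9320.5 km.
At r₁ the circular-orbit speed is v₁ = √(μ/r₁) = 3.4150 km/s.
Transfer-orbit speed at r₁ (vis-viva equation): v_p = √[μ(2/r₁ − 1/a_t)] = 4.3279 km/s.
First burn Δv₁ = |v_p − v₁| = 0.9129 km/s.
Circular speed at r₂: v₂ = √(μ/r₂) = 1.6911 km/s.
Transfer-orbit speed at r₂: v_a = √[μ(2/r₂ − 1/a_t)] = 1.0613 km/s.
Second burn Δv₂ = |v₂ − v_a| = 0.6298 km/s.
Total Δv = Δv₁ + Δv₂ = 1.543 km/s.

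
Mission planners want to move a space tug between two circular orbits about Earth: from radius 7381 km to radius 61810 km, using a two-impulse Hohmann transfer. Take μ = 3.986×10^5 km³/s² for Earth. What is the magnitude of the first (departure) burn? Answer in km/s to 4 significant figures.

The Hohmann ellipse has a_t = (r₁ + r₂)/2 = 34595.5 km.
On the circular orbit at r = 7381 km, v_c = √(μ/r) = 7.349 km/s.
Transfer-orbit speed at the same r (vis-viva, a = a_t): v_t = √[μ(2/r − 1/a_t)] = 9.823 km/s.
Δv₁ = |v_t − v_c| = |9.823 − 7.349| = 2.474 km/s.

Δv₁ = 2.474 km/s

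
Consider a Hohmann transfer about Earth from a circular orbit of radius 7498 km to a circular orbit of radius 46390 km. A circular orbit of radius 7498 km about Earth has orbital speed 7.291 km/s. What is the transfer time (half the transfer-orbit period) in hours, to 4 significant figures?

From the circular-orbit relation v² = μ/r at r = 7498 km: μ = v²r = (7.291)² × 7498 = 3.98584×10^5 km³/s².
The Hohmann ellipse has a_t = (r₁ + r₂)/2 = 26944 km.
Half the transfer-orbit period gives t = π√(a_t³/μ) = 22008 s.
Converting: 22008 s ÷ 3600 s/hour = 6.113 hours.

t = 6.113 hours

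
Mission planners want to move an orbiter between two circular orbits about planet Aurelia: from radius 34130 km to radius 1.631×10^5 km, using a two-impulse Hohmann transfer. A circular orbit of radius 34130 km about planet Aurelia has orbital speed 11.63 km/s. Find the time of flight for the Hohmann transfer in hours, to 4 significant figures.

t = 12.58 hours

From the circular-orbit relation v² = μ/r at r = 34130 km: μ = v²r = (11.63)² × 34130 = 4.61632×10^6 km³/s².
Transfer-ellipse semi-major axis a_t = (r₁ + r₂)/2 = (34130 + 1.631×10^5)/2 = 98615 km.
Transfer time t = π√(a_t³/μ) = π√((98615)³ / 4.61632×10^6) = 45280 s.
Converting: 45280 s ÷ 3600 s/hour = 12.58 hours.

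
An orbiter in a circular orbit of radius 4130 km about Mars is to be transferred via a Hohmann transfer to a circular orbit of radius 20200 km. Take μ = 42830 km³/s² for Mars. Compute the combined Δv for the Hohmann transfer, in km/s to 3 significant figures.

Δv = 1.54 km/s

The Hohmann ellipse has a_t = (r₁ + r₂)/2 = 12165 km.
Circular speed at r₁: v₁ = √(μ/r₁) = √(42830/4130) = 3.2203 km/s.
On the transfer ellipse at r₁, v² = μ(2/r − 1/a) gives v_p = √[μ(2/r₁ − 1/a_t)] = 4.1497 km/s.
First burn Δv₁ = |v_p − v₁| = 0.9294 km/s.
At r₂, v₂ = √(μ/r₂) = 1.4561 km/s.
Transfer-orbit speed at r₂: v_a = √[μ(2/r₂ − 1/a_t)] = 0.84843 km/s.
Second burn Δv₂ = |v₂ − v_a| = 0.6077 km/s.
Total Δv = Δv₁ + Δv₂ = 1.537 km/s.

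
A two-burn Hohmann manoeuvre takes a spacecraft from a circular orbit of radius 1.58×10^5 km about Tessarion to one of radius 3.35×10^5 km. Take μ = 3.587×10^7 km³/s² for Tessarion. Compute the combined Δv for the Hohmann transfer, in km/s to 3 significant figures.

Δv = 4.56 km/s

The Hohmann ellipse has a_t = (r₁ + r₂)/2 = 2.465×10^5 km.
At r₁ the circular-orbit speed is v₁ = √(μ/r₁) = 15.067 km/s.
On the transfer ellipse at r₁, v² = μ(2/r − 1/a) gives v_p = √[μ(2/r₁ − 1/a_t)] = 17.565 km/s.
First burn Δv₁ = |v_p − v₁| = 2.498 km/s.
Circular speed at r₂: v₂ = √(μ/r₂) = 10.3477 km/s.
Transfer-orbit speed at r₂: v_a = √[μ(2/r₂ − 1/a_t)] = 8.28444 km/s.
Second burn Δv₂ = |v₂ − v_a| = 2.063 km/s.
Total Δv = Δv₁ + Δv₂ = 4.561 km/s.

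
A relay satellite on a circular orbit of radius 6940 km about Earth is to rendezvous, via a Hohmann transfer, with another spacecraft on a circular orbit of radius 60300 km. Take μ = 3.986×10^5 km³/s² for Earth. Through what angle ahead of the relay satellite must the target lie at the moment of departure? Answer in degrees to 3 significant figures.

φ = 105°

The Hohmann ellipse has a_t = (r₁ + r₂)/2 = 33620 km.
The half-period of the transfer ellipse is t = π√(a_t³/μ) = 30670 s.
The target's mean motion on its circular orbit is ω₂ = √(μ/r₂³) = 4.264×10^-5 rad/s.
Angle swept by the target during transfer: ω₂·t = 1.308 rad = 74.94°.
Arrival is 180° from departure on the ellipse, so φ = 180° − 74.94° = 105°.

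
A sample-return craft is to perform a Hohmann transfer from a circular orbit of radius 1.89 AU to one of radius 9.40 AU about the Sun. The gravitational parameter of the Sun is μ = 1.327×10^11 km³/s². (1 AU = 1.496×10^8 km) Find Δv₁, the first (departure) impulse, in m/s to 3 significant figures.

In km: r₁ = 1.89 × 1.496×10^8 = 2.82744×10^8 km; r₂ = 9.40 × 1.496×10^8 = 1.40624×10^9 km.
Semi-major axis of the transfer orbit: a_t = (2.82744×10^8 + 1.40624×10^9)/2 = 8.44492×10^8 km.
On the circular orbit at r = 2.82744×10^8 km, v_c = √(μ/r) = 21.664 km/s.
Vis-viva on the transfer ellipse at r = 2.82744×10^8 km gives v_t = √[μ(2/r − 1/a_t)] = 27.956 km/s.
Δv₁ = |v_t − v_c| = |27.956 − 21.664| = 6.292 km/s.

Δv₁ = 6290 m/s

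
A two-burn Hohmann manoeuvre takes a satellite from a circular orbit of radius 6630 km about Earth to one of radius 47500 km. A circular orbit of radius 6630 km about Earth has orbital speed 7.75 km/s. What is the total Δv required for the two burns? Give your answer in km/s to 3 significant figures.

From the circular-orbit relation v² = μ/r at r = 6630 km: μ = v²r = (7.75)² × 6630 = 3.98214×10^5 km³/s².
The Hohmann ellipse has a_t = (r₁ + r₂)/2 = 27065 km.
At r₁ the circular-orbit speed is v₁ = √(μ/r₁) = 7.7500 km/s.
On the transfer ellipse at r₁, v² = μ(2/r − 1/a) gives v_p = √[μ(2/r₁ − 1/a_t)] = 10.267 km/s.
First burn Δv₁ = |v_p − v₁| = 2.517 km/s.
At r₂, v₂ = √(μ/r₂) = 2.895 km/s.
Transfer-orbit speed at r₂: v_a = √[μ(2/r₂ − 1/a_t)] = 1.433 km/s.
Second burn Δv₂ = |v₂ − v_a| = 1.462 km/s.
Δv = Δv₁ + Δv₂ = 2.517 + 1.462 = 3.979 km/s.

Δv = 3.98 km/s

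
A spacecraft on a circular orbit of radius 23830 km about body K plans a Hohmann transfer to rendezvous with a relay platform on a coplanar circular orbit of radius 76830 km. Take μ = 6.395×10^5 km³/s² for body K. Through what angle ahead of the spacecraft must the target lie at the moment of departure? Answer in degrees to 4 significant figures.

The Hohmann ellipse has a_t = (r₁ + r₂)/2 = 50330 km.
The half-period of the transfer ellipse is t = π√(a_t³/μ) = 44360 s.
The target's mean motion on its circular orbit is ω₂ = √(μ/r₂³) = 3.755×10^-5 rad/s.
Angle swept by the target during transfer: ω₂·t = 1.6657 rad = 95.44°.
The spacecraft traverses 180° on the transfer ellipse, so the target must lead by 180° − 95.44° = 84.56°.

φ = 84.56°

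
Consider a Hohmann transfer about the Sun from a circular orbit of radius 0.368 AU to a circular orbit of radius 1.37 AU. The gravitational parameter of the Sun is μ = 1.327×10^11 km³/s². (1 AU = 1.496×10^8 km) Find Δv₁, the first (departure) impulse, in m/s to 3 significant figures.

In km: r₁ = 0.368 × 1.496×10^8 = 5.50528×10^7 km; r₂ = 1.37 × 1.496×10^8 = 2.04952×10^8 km.
Semi-major axis of the transfer orbit: a_t = (5.50528×10^7 + 2.04952×10^8)/2 = 1.300024×10^8 km.
Circular speed at r = 5.50528×10^7 km: v_c = √(μ/r) = 49.096 km/s.
Transfer-orbit speed at the same r (vis-viva, a = a_t): v_t = √[μ(2/r − 1/a_t)] = 61.645 km/s.
Δv₁ = |v_t − v_c| = |61.645 − 49.096| = 12.55 km/s.

Δv₁ = 12500 m/s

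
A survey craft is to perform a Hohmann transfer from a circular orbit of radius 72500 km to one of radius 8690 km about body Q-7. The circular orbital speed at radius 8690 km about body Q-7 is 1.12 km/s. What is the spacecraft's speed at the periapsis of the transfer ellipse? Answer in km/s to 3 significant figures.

From the circular-orbit relation v² = μ/r at r = 8690 km: μ = v²r = (1.12)² × 8690 = 10900.7 km³/s².
The Hohmann ellipse has a_t = (r₁ + r₂)/2 = 40595 km.
At periapsis, r = 8690 km.
Applying v² = μ(2/r − 1/a_t): v = 1.497 km/s.

v = 1.50 km/s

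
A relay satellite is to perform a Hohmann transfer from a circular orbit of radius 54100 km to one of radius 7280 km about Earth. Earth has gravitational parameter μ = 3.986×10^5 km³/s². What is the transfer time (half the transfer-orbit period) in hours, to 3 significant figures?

t = 7.43 hours

The Hohmann ellipse has a_t = (r₁ + r₂)/2 = 30690 km.
Transfer time t = π√(a_t³/μ) = π√((30690)³ / 3.986×10^5) = 26750 s.
Converting: 26750 s ÷ 3600 s/hour = 7.43 hours.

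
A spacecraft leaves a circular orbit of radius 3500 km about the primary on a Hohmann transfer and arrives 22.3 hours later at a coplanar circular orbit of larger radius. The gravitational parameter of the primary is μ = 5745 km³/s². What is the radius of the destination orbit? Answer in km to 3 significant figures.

r₂ = 27600 km

Transfer time t = 22.3 hours = 80280 s, and t = π√(a_t³/μ).
So a_t = (μ t²/π²)^(1/3) = (5745 × (80280)² / π²)^(1/3) = 15538 km.
Since a_t = (r₁ + r₂)/2, r₂ = 2a_t − r₁ = 2×15538 − 3500 = 27576 km.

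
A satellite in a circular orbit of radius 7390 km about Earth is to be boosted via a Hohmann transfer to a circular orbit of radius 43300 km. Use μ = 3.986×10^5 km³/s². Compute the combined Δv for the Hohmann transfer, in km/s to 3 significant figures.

Transfer-ellipse semi-major axis a_t = (r₁ + r₂)/2 = (7390 + 43300)/2 = 25345 km.
Circular speed at r₁: v₁ = √(μ/r₁) = √(3.986×10^5/7390) = 7.344 km/s.
On the transfer ellipse at r₁, v² = μ(2/r − 1/a) gives v_p = √[μ(2/r₁ − 1/a_t)] = 9.599 km/s.
First burn Δv₁ = |v_p − v₁| = 2.255 km/s.
Circular speed at r₂: v₂ = √(μ/r₂) = 3.034 km/s.
Transfer-orbit speed at r₂: v_a = √[μ(2/r₂ − 1/a_t)] = 1.638 km/s.
Second burn Δv₂ = |v₂ − v_a| = 1.396 km/s.
Total Δv = Δv₁ + Δv₂ = 3.651 km/s.

Δv = 3.65 km/s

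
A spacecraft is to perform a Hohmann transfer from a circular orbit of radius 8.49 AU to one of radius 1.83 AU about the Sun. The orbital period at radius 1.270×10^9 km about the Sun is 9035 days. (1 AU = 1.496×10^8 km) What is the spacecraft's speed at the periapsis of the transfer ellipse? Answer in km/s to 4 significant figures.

v = 28.24 km/s

From Kepler's third law T² = 4π²r³/μ at r = 1.270×10^9 km, T = 9035 days = 9035 × 86400 s = 7.80624×10^8 s: μ = 4π²r³/T² = 1.32705×10^11 km³/s².
In km: r₁ = 8.49 × 1.496×10^8 = 1.270104×10^9 km; r₂ = 1.83 × 1.496×10^8 = 2.73768×10^8 km.
Transfer-ellipse semi-major axis a_t = (r₁ + r₂)/2 = (1.270104×10^9 + 2.73768×10^8)/2 = 7.71936×10^8 km.
At periapsis, r = 2.73768×10^8 km.
Applying v² = μ(2/r − 1/a_t): v = 28.24 km/s.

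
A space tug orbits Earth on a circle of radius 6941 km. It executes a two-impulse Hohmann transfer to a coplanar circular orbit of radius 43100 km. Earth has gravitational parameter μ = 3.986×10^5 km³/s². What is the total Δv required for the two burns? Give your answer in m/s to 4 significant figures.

The Hohmann ellipse has a_t = (r₁ + r₂)/2 = 25020.5 km.
At r₁ the circular-orbit speed is v₁ = √(μ/r₁) = 7.578 km/s.
On the transfer ellipse at r₁, v² = μ(2/r − 1/a) gives v_p = √[μ(2/r₁ − 1/a_t)] = 9.946 km/s.
First burn Δv₁ = |v_p − v₁| = 2.368 km/s.
At r₂, v₂ = √(μ/r₂) = 3.041 km/s.
Transfer-orbit speed at r₂: v_a = √[μ(2/r₂ − 1/a_t)] = 1.602 km/s.
Second burn Δv₂ = |v₂ − v_a| = 1.439 km/s.
Total Δv = Δv₁ + Δv₂ = 3.807 km/s.

Δv = 3807 m/s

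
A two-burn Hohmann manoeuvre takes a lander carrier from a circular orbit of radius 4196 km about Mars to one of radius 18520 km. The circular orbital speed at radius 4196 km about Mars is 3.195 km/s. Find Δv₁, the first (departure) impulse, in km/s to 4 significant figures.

From the circular-orbit relation v² = μ/r at r = 4196 km: μ = v²r = (3.195)² × 4196 = 42832.9 km³/s².
Semi-major axis of the transfer orbit: a_t = (4196 + 18520)/2 = 11358 km.
On the circular orbit at r = 4196 km, v_c = √(μ/r) = 3.1950 km/s.
Vis-viva on the transfer ellipse at r = 4196 km gives v_t = √[μ(2/r − 1/a_t)] = 4.0798 km/s.
Δv₁ = |v_t − v_c| = |4.0798 − 3.1950| = 0.8848 km/s.

Δv₁ = 0.8848 km/s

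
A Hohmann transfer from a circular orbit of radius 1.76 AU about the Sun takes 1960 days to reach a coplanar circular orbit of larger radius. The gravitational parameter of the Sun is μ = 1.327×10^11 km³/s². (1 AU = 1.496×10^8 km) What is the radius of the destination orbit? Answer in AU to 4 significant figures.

r₂ = 7.971 AU

In km: r₁ = 1.76 × 1.496×10^8 = 2.63296×10^8 km.
Transfer time t = 1960 days = 1.69344×10^8 s, and t = π√(a_t³/μ).
So a_t = (μ t²/π²)^(1/3) = (1.327×10^11 × (1.69344×10^8)² / π²)^(1/3) = 7.27842×10^8 km.
Since a_t = (r₁ + r₂)/2, r₂ = 2a_t − r₁ = 2×7.27842×10^8 − 2.63296×10^8 = 1.192388×10^9 km.
In AU: r₂ = 1.192388×10^9 / 1.496×10^8 = 7.971 AU.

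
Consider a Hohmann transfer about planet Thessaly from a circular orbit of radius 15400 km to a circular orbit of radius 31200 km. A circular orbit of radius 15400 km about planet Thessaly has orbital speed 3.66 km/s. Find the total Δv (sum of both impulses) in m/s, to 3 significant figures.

From the circular-orbit relation v² = μ/r at r = 15400 km: μ = v²r = (3.66)² × 15400 = 2.06292×10^5 km³/s².
Semi-major axis of the transfer orbit: a_t = (15400 + 31200)/2 = 23300 km.
Circular speed at r₁: v₁ = √(μ/r₁) = √(2.06292×10^5/15400) = 3.6600 km/s.
On the transfer ellipse at r₁, vis-viva equation gives v_p = √[μ(2/r₁ − 1/a_t)] = 4.2353 km/s.
First burn Δv₁ = |v_p − v₁| = 0.5753 km/s.
Circular speed at r₂: v₂ = √(μ/r₂) = 2.5714 km/s.
Transfer-orbit speed at r₂: v_a = √[μ(2/r₂ − 1/a_t)] = 2.0905 km/s.
Second burn Δv₂ = |v₂ − v_a| = 0.4809 km/s.
Total Δv = Δv₁ + Δv₂ = 1.056 km/s.

Δv = 1060 m/s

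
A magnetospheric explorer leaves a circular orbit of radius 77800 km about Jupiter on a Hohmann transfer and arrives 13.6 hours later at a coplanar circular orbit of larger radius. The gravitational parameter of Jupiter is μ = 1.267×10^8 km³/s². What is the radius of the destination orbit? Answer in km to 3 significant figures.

Transfer time t = 13.6 hours = 48960 s, and t = π√(a_t³/μ).
So a_t = (μ t²/π²)^(1/3) = (1.267×10^8 × (48960)² / π²)^(1/3) = 3.1337×10^5 km.
Since a_t = (r₁ + r₂)/2, r₂ = 2a_t − r₁ = 2×3.1337×10^5 − 77800 = 5.4894×10^5 km.

r₂ = 5.49×10^5 km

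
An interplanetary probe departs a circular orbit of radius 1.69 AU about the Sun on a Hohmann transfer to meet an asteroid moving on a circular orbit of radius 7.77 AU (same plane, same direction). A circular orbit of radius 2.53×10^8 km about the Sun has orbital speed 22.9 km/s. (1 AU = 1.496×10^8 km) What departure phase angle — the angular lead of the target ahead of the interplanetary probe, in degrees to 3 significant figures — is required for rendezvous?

φ = 94.5°

From the circular-orbit relation v² = μ/r at r = 2.53×10^8 km: μ = v²r = (22.9)² × 2.53×10^8 = 1.32676×10^11 km³/s².
In km: r₁ = 1.69 × 1.496×10^8 = 2.52824×10^8 km; r₂ = 7.77 × 1.496×10^8 = 1.162392×10^9 km.
Semi-major axis of the transfer orbit: a_t = (2.52824×10^8 + 1.162392×10^9)/2 = 7.07608×10^8 km.
The half-period of the transfer ellipse is t = π√(a_t³/μ) = 1.623×10^8 s.
Target angular speed ω₂ = √(μ/r₂³) = 9.191×10^-9 rad/s.
Angle swept by the target during transfer: ω₂·t = 1.492 rad = 85.49°.
Arrival is 180° from departure on the ellipse, so φ = 180° − 85.49° = 94.5°.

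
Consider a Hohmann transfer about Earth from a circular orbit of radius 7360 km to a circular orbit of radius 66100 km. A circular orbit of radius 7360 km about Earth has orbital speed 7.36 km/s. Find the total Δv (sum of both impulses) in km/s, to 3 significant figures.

From the circular-orbit relation v² = μ/r at r = 7360 km: μ = v²r = (7.36)² × 7360 = 3.98688×10^5 km³/s².
The Hohmann ellipse has a_t = (r₁ + r₂)/2 = 36730 km.
At r₁ the circular-orbit speed is v₁ = √(μ/r₁) = 7.360 km/s.
Transfer-orbit speed at r₁ (vis-viva equation): v_p = √[μ(2/r₁ − 1/a_t)] = 9.873 km/s.
First burn Δv₁ = |v_p − v₁| = 2.513 km/s.
Circular speed at r₂: v₂ = √(μ/r₂) = 2.456 km/s.
Transfer-orbit speed at r₂: v_a = √[μ(2/r₂ − 1/a_t)] = 1.099 km/s.
Second burn Δv₂ = |v₂ − v_a| = 1.357 km/s.
Δv = Δv₁ + Δv₂ = 2.513 + 1.357 = 3.870 km/s.

Δv = 3.87 km/s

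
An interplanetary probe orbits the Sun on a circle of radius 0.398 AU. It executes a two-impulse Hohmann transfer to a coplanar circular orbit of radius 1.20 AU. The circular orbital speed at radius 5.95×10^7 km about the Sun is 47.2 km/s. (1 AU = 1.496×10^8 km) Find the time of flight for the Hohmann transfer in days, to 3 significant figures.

From the circular-orbit relation v² = μ/r at r = 5.95×10^7 km: μ = v²r = (47.2)² × 5.95×10^7 = 1.32556×10^11 km³/s².
In km: r₁ = 0.398 × 1.496×10^8 = 5.95408×10^7 km; r₂ = 1.20 × 1.496×10^8 = 1.7952×10^8 km.
Semi-major axis of the transfer orbit: a_t = (5.95408×10^7 + 1.7952×10^8)/2 = 1.195304×10^8 km.
Half the transfer-orbit period gives t = π√(a_t³/μ) = 1.128×10^7 s.
Converting: 1.128×10^7 s ÷ 86400 s/day = 131 days.

t = 131 days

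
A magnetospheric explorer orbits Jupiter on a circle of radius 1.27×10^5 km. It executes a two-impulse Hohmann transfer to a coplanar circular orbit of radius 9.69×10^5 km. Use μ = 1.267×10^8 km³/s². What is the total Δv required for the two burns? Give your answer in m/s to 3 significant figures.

Δv = 16300 m/s

Transfer-ellipse semi-major axis a_t = (r₁ + r₂)/2 = (1.270×10^5 + 9.690×10^5)/2 = 5.480×10^5 km.
At r₁ the circular-orbit speed is v₁ = √(μ/r₁) = 31.585 km/s.
On the transfer ellipse at r₁, v² = μ(2/r − 1/a) gives v_p = √[μ(2/r₁ − 1/a_t)] = 42.001 km/s.
First burn Δv₁ = |v_p − v₁| = 10.42 km/s.
Circular speed at r₂: v₂ = √(μ/r₂) = 11.435 km/s.
Transfer-orbit speed at r₂: v_a = √[μ(2/r₂ − 1/a_t)] = 5.5048 km/s.
Second burn Δv₂ = |v₂ − v_a| = 5.930 km/s.
Total Δv = Δv₁ + Δv₂ = 16.35 km/s.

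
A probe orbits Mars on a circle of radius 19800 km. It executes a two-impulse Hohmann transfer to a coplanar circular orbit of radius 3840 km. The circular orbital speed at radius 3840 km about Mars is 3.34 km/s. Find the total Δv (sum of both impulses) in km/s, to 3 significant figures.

Δv = 1.62 km/s

From the circular-orbit relation v² = μ/r at r = 3840 km: μ = v²r = (3.34)² × 3840 = 42837.5 km³/s².
Semi-major axis of the transfer orbit: a_t = (19800 + 3840)/2 = 11820 km.
At r₁ the circular-orbit speed is v₁ = √(μ/r₁) = 1.4709 km/s.
On the transfer ellipse at r₁, vis-viva gives v_a = √[μ(2/r₁ − 1/a_t)] = 0.83837 km/s.
First burn Δv₁ = |v_a − v₁| = 0.6325 km/s.
Circular speed at r₂: v₂ = √(μ/r₂) = 3.3400 km/s.
Transfer-orbit speed at r₂: v_p = √[μ(2/r₂ − 1/a_t)] = 4.3229 km/s.
Second burn Δv₂ = |v₂ − v_p| = 0.9829 km/s.
Total Δv = Δv₁ + Δv₂ = 1.615 km/s.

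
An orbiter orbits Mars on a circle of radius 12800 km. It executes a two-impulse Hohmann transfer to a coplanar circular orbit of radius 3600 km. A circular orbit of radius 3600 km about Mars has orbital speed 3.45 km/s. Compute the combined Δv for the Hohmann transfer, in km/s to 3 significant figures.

From the circular-orbit relation v² = μ/r at r = 3600 km: μ = v²r = (3.45)² × 3600 = 42849.0 km³/s².
Semi-major axis of the transfer orbit: a_t = (12800 + 3600)/2 = 8200 km.
At r₁ the circular-orbit speed is v₁ = √(μ/r₁) = 1.8296 km/s.
On the transfer ellipse at r₁, vis-viva equation gives v_a = √[μ(2/r₁ − 1/a_t)] = 1.2123 km/s.
First burn Δv₁ = |v_a − v₁| = 0.6173 km/s.
At r₂, v₂ = √(μ/r₂) = 3.4500 km/s.
Transfer-orbit speed at r₂: v_p = √[μ(2/r₂ − 1/a_t)] = 4.3104 km/s.
Second burn Δv₂ = |v₂ − v_p| = 0.8604 km/s.
Total Δv = Δv₁ + Δv₂ = 1.478 km/s.

Δv = 1.48 km/s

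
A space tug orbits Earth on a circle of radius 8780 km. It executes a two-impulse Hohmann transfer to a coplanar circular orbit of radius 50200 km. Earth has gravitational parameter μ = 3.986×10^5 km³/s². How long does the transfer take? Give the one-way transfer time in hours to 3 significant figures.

Semi-major axis of the transfer orbit: a_t = (8780 + 50200)/2 = 29490 km.
Transfer time t = π√(a_t³/μ) = π√((29490)³ / 3.986×10^5) = 25200 s.
Converting: 25200 s ÷ 3600 s/hour = 7.00 hours.

t = 7.00 hours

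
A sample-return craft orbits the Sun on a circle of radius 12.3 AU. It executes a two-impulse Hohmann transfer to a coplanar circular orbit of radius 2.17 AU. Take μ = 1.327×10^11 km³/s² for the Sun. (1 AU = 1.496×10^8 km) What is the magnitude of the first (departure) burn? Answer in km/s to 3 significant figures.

Δv₁ = 3.84 km/s

In km: r₁ = 12.3 × 1.496×10^8 = 1.84008×10^9 km; r₂ = 2.17 × 1.496×10^8 = 3.24632×10^8 km.
The Hohmann ellipse has a_t = (r₁ + r₂)/2 = 1.082356×10^9 km.
On the circular orbit at r = 1.84008×10^9 km, v_c = √(μ/r) = 8.492 km/s.
Transfer-orbit speed at the same r (vis-viva, a = a_t): v_t = √[μ(2/r − 1/a_t)] = 4.651 km/s.
Δv₁ = |v_t − v_c| = |4.651 − 8.492| = 3.841 km/s.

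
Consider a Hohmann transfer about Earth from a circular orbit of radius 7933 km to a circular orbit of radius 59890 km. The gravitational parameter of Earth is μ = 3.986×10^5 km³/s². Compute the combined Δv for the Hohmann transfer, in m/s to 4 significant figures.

Δv = 3664 m/s

Transfer-ellipse semi-major axis a_t = (r₁ + r₂)/2 = (7933 + 59890)/2 = 33911.5 km.
At r₁ the circular-orbit speed is v₁ = √(μ/r₁) = 7.088 km/s.
On the transfer ellipse at r₁, v² = μ(2/r − 1/a) gives v_p = √[μ(2/r₁ − 1/a_t)] = 9.420 km/s.
First burn Δv₁ = |v_p − v₁| = 2.332 km/s.
At r₂, v₂ = √(μ/r₂) = 2.580 km/s.
Transfer-orbit speed at r₂: v_a = √[μ(2/r₂ − 1/a_t)] = 1.248 km/s.
Second burn Δv₂ = |v₂ − v_a| = 1.332 km/s.
Δv = Δv₁ + Δv₂ = 2.332 + 1.332 = 3.664 km/s.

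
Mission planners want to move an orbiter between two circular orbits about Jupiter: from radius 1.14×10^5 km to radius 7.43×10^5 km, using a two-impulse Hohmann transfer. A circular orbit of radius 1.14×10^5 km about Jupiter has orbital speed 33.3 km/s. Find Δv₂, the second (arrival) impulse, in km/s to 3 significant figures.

From the circular-orbit relation v² = μ/r at r = 1.14×10^5 km: μ = v²r = (33.3)² × 1.14×10^5 = 1.26413×10^8 km³/s².
Transfer-ellipse semi-major axis a_t = (r₁ + r₂)/2 = (1.140×10^5 + 7.430×10^5)/2 = 4.285×10^5 km.
On the circular orbit at r = 7.430×10^5 km, v_c = √(μ/r) = 13.044 km/s.
Transfer-orbit speed at the same r (vis-viva, a = a_t): v_t = √[μ(2/r − 1/a_t)] = 6.7279 km/s.
Δv₂ = |v_t − v_c| = |6.7279 − 13.044| = 6.316 km/s.

Δv₂ = 6.32 km/s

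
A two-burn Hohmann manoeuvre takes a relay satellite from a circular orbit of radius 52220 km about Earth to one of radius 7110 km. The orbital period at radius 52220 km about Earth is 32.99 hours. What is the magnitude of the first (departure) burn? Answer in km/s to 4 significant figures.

From Kepler's third law T² = 4π²r³/μ at r = 52220 km, T = 32.99 hours = 32.99 × 3600 s = 1.18764×10^5 s: μ = 4π²r³/T² = 3.98566×10^5 km³/s².
The Hohmann ellipse has a_t = (r₁ + r₂)/2 = 29665 km.
On the circular orbit at r = 52220 km, v_c = √(μ/r) = 2.763 km/s.
Vis-viva on the transfer ellipse at r = 52220 km gives v_t = √[μ(2/r − 1/a_t)] = 1.353 km/s.
Δv₁ = |v_t − v_c| = |1.353 − 2.763| = 1.410 km/s.

Δv₁ = 1.410 km/s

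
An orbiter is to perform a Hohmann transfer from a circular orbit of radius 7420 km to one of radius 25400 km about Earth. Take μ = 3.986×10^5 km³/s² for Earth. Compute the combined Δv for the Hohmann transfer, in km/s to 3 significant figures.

Transfer-ellipse semi-major axis a_t = (r₁ + r₂)/2 = (7420 + 25400)/2 = 16410 km.
At r₁ the circular-orbit speed is v₁ = √(μ/r₁) = 7.3294 km/s.
Transfer-orbit speed at r₁ (vis-viva): v_p = √[μ(2/r₁ − 1/a_t)] = 9.1186 km/s.
First burn Δv₁ = |v_p − v₁| = 1.789 km/s.
At r₂, v₂ = √(μ/r₂) = 3.9614 km/s.
Transfer-orbit speed at r₂: v_a = √[μ(2/r₂ − 1/a_t)] = 2.6638 km/s.
Second burn Δv₂ = |v₂ − v_a| = 1.298 km/s.
Total Δv = Δv₁ + Δv₂ = 3.087 km/s.

Δv = 3.09 km/s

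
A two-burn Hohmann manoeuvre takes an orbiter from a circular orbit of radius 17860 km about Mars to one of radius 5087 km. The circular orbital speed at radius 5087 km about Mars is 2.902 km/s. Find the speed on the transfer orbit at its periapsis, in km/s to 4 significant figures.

v = 3.621 km/s

From the circular-orbit relation v² = μ/r at r = 5087 km: μ = v²r = (2.902)² × 5087 = 42840.7 km³/s².
Semi-major axis of the transfer orbit: a_t = (17860 + 5087)/2 = 11473.5 km.
The periapsis of the transfer ellipse is at r = 5087 km.
From the vis-viva equation, v = √[μ(2/r − 1/a_t)] = 3.621 km/s.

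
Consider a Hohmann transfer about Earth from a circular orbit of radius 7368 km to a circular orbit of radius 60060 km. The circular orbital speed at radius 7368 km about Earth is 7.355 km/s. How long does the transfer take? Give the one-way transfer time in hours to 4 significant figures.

From the circular-orbit relation v² = μ/r at r = 7368 km: μ = v²r = (7.355)² × 7368 = 3.98580×10^5 km³/s².
The Hohmann ellipse has a_t = (r₁ + r₂)/2 = 33714 km.
Transfer time t = π√(a_t³/μ) = π√((33714)³ / 3.98580×10^5) = 30804 s.
Converting: 30804 s ÷ 3600 s/hour = 8.557 hours.

t = 8.557 hours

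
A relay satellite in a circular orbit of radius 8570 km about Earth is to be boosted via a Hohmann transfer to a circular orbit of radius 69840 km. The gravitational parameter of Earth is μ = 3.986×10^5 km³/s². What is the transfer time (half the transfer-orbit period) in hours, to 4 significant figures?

t = 10.73 hours

The Hohmann ellipse has a_t = (r₁ + r₂)/2 = 39205 km.
By Kepler's third law the transfer-orbit period is T = 2π√(a_t³/μ), so t = T/2 = 38630 s.
Converting: 38630 s ÷ 3600 s/hour = 10.73 hours.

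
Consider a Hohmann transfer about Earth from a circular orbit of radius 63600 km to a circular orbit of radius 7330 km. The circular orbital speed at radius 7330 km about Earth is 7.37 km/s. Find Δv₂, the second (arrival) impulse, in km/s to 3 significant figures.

Δv₂ = 2.50 km/s

From the circular-orbit relation v² = μ/r at r = 7330 km: μ = v²r = (7.37)² × 7330 = 3.98143×10^5 km³/s².
Transfer-ellipse semi-major axis a_t = (r₁ + r₂)/2 = (63600 + 7330)/2 = 35465 km.
On the circular orbit at r = 7330 km, v_c = √(μ/r) = 7.370 km/s.
Vis-viva on the transfer ellipse at r = 7330 km gives v_t = √[μ(2/r − 1/a_t)] = 9.870 km/s.
Δv₂ = |v_t − v_c| = |9.870 − 7.370| = 2.500 km/s.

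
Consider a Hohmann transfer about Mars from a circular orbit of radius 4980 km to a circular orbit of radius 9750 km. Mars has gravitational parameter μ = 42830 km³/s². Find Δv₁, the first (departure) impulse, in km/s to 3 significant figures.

Δv₁ = 0.442 km/s

The Hohmann ellipse has a_t = (r₁ + r₂)/2 = 7365 km.
On the circular orbit at r = 4980 km, v_c = √(μ/r) = 2.9326 km/s.
Transfer-orbit speed at the same r (vis-viva, a = a_t): v_t = √[μ(2/r − 1/a_t)] = 3.3742 km/s.
Δv₁ = |v_t − v_c| = |3.3742 − 2.9326| = 0.4416 km/s.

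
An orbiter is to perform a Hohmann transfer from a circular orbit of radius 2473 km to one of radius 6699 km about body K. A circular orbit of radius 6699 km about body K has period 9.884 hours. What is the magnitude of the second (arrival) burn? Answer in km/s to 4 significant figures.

Δv₂ = 0.3143 km/s

From Kepler's third law T² = 4π²r³/μ at r = 6699 km, T = 9.884 hours = 9.884 × 3600 s = 35582.4 s: μ = 4π²r³/T² = 9373.88 km³/s².
Transfer-ellipse semi-major axis a_t = (r₁ + r₂)/2 = (2473 + 6699)/2 = 4586 km.
Circular speed at r = 6699 km: v_c = √(μ/r) = 1.183 km/s.
Transfer-orbit speed at the same r (vis-viva, a = a_t): v_t = √[μ(2/r − 1/a_t)] = 0.8687 km/s.
Δv₂ = |v_t − v_c| = |0.8687 − 1.183| = 0.3143 km/s.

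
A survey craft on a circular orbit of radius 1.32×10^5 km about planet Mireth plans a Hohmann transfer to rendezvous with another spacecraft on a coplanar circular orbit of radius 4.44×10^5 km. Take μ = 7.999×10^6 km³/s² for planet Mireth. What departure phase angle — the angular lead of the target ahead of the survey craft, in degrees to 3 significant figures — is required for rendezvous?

The Hohmann ellipse has a_t = (r₁ + r₂)/2 = 2.880×10^5 km.
Transfer time t = π√(a_t³/μ) = 1.7168×10^5 s.
The target's mean motion on its circular orbit is ω₂ = √(μ/r₂³) = 9.5597×10^-6 rad/s.
Angle swept by the target during transfer: ω₂·t = 1.6412 rad = 94.03°.
Arrival is 180° from departure on the ellipse, so φ = 180° − 94.03° = 86.0°.

φ = 86.0°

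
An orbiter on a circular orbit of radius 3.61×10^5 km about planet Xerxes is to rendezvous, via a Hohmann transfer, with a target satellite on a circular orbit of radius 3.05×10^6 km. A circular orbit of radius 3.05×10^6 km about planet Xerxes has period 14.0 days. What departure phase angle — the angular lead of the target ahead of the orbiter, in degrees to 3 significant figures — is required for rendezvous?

From Kepler's third law T² = 4π²r³/μ at r = 3.05×10^6 km, T = 14.0 days = 14.0 × 86400 s = 1.2096×10^6 s: μ = 4π²r³/T² = 7.65554×10^8 km³/s².
The Hohmann ellipse has a_t = (r₁ + r₂)/2 = 1.7055×10^6 km.
The half-period of the transfer ellipse is t = π√(a_t³/μ) = 2.528946×10^5 s.
The target's mean motion on its circular orbit is ω₂ = √(μ/r₂³) = 5.194432×10^-6 rad/s.
Angle swept by the target during transfer: ω₂·t = 1.31364 rad = 75.27°.
The orbiter traverses 180° on the transfer ellipse, so the target must lead by 180° − 75.27° = 105°.

φ = 105°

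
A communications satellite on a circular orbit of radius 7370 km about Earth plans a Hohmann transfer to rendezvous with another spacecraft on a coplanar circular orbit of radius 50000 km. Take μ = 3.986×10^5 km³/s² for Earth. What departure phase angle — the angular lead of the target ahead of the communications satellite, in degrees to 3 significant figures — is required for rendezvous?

The Hohmann ellipse has a_t = (r₁ + r₂)/2 = 28685 km.
Transfer time t = π√(a_t³/μ) = 24175 s.
Target angular speed ω₂ = √(μ/r₂³) = 5.6469×10^-5 rad/s.
Angle swept by the target during transfer: ω₂·t = 1.36514 rad = 78.22°.
Arrival is 180° from departure on the ellipse, so φ = 180° − 78.22° = 102°.

φ = 102°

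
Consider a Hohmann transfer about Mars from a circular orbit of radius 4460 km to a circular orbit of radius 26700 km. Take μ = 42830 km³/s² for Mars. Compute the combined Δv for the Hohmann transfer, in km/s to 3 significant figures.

Transfer-ellipse semi-major axis a_t = (r₁ + r₂)/2 = (4460 + 26700)/2 = 15580 km.
Circular speed at r₁: v₁ = √(μ/r₁) = √(42830/4460) = 3.0989 km/s.
On the transfer ellipse at r₁, vis-viva gives v_p = √[μ(2/r₁ − 1/a_t)] = 4.0568 km/s.
First burn Δv₁ = |v_p − v₁| = 0.9579 km/s.
At r₂, v₂ = √(μ/r₂) = 1.2665 km/s.
Transfer-orbit speed at r₂: v_a = √[μ(2/r₂ − 1/a_t)] = 0.67764 km/s.
Second burn Δv₂ = |v₂ − v_a| = 0.5889 km/s.
Δv = Δv₁ + Δv₂ = 0.9579 + 0.5889 = 1.547 km/s.

Δv = 1.55 km/s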